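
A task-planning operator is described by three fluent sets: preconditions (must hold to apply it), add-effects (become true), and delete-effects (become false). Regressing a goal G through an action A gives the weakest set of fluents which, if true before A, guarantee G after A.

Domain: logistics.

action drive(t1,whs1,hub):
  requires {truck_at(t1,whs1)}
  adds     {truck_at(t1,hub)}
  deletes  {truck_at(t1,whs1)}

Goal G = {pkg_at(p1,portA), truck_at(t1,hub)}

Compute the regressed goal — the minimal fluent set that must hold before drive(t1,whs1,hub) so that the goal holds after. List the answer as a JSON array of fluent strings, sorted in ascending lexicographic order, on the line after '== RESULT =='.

Regress:
  G ∩ del = {}  (empty — regression defined)
  G \ add = {pkg_at(p1,portA), truck_at(t1,hub)} \ {truck_at(t1,hub)} = {pkg_at(p1,portA)}
  ∪ pre   = {pkg_at(p1,portA)} ∪ {truck_at(t1,whs1)}
          = {pkg_at(p1,portA), truck_at(t1,whs1)}

== RESULT ==
["pkg_at(p1,portA)", "truck_at(t1,whs1)"]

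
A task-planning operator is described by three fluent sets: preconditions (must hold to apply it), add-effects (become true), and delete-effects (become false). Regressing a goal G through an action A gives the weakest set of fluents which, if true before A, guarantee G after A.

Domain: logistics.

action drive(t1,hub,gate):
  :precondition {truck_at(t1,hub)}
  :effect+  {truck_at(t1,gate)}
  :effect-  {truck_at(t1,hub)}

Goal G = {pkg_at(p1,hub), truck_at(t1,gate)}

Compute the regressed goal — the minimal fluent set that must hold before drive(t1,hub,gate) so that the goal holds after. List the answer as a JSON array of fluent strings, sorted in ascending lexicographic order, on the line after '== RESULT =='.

Regress:
  G ∩ del = {}  (empty — regression defined)
  G \ add = {pkg_at(p1,hub), truck_at(t1,gate)} \ {truck_at(t1,gate)} = {pkg_at(p1,hub)}
  ∪ pre   = {pkg_at(p1,hub)} ∪ {truck_at(t1,hub)}
          = {pkg_at(p1,hub), truck_at(t1,hub)}

== RESULT ==
["pkg_at(p1,hub)", "truck_at(t1,hub)"]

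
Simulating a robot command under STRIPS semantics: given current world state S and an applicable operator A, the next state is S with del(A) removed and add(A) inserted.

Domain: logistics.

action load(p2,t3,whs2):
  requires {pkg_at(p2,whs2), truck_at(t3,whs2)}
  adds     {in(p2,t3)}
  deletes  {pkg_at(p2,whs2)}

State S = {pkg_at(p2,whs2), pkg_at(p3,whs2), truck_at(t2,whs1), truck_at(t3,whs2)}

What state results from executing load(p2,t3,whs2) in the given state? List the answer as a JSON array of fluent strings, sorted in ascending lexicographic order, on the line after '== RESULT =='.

Progress:
  pre ⊆ S: {pkg_at(p2,whs2), truck_at(t3,whs2)} ⊆ S  — applicable
  S \ del = {pkg_at(p3,whs2), truck_at(t2,whs1), truck_at(t3,whs2)}
  ∪ add   = {in(p2,t3), pkg_at(p3,whs2), truck_at(t2,whs1), truck_at(t3,whs2)}

== RESULT ==
["in(p2,t3)", "pkg_at(p3,whs2)", "truck_at(t2,whs1)", "truck_at(t3,whs2)"]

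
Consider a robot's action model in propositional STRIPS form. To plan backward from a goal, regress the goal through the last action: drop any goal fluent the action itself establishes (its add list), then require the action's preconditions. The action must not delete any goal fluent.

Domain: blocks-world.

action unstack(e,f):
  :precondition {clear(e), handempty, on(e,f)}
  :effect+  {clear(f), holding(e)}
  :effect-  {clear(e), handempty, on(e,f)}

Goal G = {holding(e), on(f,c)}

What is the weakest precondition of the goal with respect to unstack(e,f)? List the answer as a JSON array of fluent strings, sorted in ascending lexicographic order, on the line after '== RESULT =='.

Regress:
  G ∩ del = {}  (empty — regression defined)
  G \ add = {holding(e), on(f,c)} \ {clear(f), holding(e)} = {on(f,c)}
  ∪ pre   = {on(f,c)} ∪ {clear(e), handempty, on(e,f)}
          = {clear(e), handempty, on(e,f), on(f,c)}

== RESULT ==
["clear(e)", "handempty", "on(e,f)", "on(f,c)"]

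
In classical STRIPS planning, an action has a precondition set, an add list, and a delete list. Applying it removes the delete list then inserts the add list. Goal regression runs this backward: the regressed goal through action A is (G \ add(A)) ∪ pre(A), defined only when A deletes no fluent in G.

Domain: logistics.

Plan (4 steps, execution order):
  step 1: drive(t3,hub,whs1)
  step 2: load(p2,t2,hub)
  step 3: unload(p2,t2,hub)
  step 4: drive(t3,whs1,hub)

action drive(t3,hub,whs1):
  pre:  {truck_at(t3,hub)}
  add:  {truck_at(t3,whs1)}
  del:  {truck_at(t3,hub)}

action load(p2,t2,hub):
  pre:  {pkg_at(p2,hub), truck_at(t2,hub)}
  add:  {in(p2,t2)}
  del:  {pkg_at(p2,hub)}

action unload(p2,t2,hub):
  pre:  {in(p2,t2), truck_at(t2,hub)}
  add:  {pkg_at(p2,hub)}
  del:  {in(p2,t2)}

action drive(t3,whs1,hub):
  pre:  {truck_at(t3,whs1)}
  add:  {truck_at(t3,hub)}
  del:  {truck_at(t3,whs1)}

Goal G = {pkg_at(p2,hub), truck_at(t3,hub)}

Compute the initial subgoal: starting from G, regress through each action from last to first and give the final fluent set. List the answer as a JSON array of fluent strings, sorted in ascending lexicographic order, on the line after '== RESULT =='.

Work backward from the goal:
  through step 4 (drive(t3,whs1,hub)): drop {truck_at(t3,hub)}, keep {pkg_at(p2,hub)}, require {truck_at(t3,whs1)}
    → {pkg_at(p2,hub), truck_at(t3,whs1)}
  through step 3 (unload(p2,t2,hub)): drop {pkg_at(p2,hub)}, keep {truck_at(t3,whs1)}, require {in(p2,t2), truck_at(t2,hub)}
    → {in(p2,t2), truck_at(t2,hub), truck_at(t3,whs1)}
  through step 2 (load(p2,t2,hub)): drop {in(p2,t2)}, keep {truck_at(t2,hub), truck_at(t3,whs1)}, require {pkg_at(p2,hub), truck_at(t2,hub)}
    → {pkg_at(p2,hub), truck_at(t2,hub), truck_at(t3,whs1)}
  through step 1 (drive(t3,hub,whs1)): drop {truck_at(t3,whs1)}, keep {pkg_at(p2,hub), truck_at(t2,hub)}, require {truck_at(t3,hub)}
    → {pkg_at(p2,hub), truck_at(t2,hub), truck_at(t3,hub)}

== RESULT ==
["pkg_at(p2,hub)", "truck_at(t2,hub)", "truck_at(t3,hub)"]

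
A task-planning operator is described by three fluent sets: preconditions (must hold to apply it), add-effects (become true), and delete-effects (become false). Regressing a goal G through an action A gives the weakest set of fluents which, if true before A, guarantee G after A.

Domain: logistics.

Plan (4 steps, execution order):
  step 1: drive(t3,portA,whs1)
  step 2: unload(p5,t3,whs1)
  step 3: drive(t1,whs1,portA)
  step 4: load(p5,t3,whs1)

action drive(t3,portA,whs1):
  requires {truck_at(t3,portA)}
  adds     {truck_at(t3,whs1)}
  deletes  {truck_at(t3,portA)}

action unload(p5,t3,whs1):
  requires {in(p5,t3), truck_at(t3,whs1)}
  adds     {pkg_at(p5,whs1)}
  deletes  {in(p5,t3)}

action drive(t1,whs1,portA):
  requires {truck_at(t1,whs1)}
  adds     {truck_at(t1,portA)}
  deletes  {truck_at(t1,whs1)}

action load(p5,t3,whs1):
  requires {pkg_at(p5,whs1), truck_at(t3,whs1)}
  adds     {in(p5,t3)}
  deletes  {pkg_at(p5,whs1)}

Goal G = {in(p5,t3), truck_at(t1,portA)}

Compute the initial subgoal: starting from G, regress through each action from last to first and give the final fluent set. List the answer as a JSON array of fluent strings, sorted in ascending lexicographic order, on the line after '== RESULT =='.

Regress step by step:
  through step 4 (load(p5,t3,whs1)): drop {in(p5,t3)}, keep {truck_at(t1,portA)}, require {pkg_at(p5,whs1), truck_at(t3,whs1)}
    → {pkg_at(p5,whs1), truck_at(t1,portA), truck_at(t3,whs1)}
  through step 3 (drive(t1,whs1,portA)): drop {truck_at(t1,portA)}, keep {pkg_at(p5,whs1), truck_at(t3,whs1)}, require {truck_at(t1,whs1)}
    → {pkg_at(p5,whs1), truck_at(t1,whs1), truck_at(t3,whs1)}
  through step 2 (unload(p5,t3,whs1)): drop {pkg_at(p5,whs1)}, keep {truck_at(t1,whs1), truck_at(t3,whs1)}, require {in(p5,t3), truck_at(t3,whs1)}
    → {in(p5,t3), truck_at(t1,whs1), truck_at(t3,whs1)}
  through step 1 (drive(t3,portA,whs1)): drop {truck_at(t3,whs1)}, keep {in(p5,t3), truck_at(t1,whs1)}, require {truck_at(t3,portA)}
    → {in(p5,t3), truck_at(t1,whs1), truck_at(t3,portA)}

== RESULT ==
["in(p5,t3)", "truck_at(t1,whs1)", "truck_at(t3,portA)"]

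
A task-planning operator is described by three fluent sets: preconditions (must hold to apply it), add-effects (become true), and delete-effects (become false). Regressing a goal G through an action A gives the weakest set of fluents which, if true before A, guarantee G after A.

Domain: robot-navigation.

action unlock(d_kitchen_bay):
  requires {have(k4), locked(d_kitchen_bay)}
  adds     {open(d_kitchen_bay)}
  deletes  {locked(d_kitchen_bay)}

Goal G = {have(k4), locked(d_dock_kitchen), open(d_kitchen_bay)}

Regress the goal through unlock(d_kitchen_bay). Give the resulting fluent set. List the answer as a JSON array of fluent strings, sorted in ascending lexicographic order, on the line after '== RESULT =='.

Compute (G \ add) ∪ pre:
  G ∩ del = {}  (empty — regression defined)
  G \ add = {have(k4), locked(d_dock_kitchen), open(d_kitchen_bay)} \ {open(d_kitchen_bay)} = {have(k4), locked(d_dock_kitchen)}
  ∪ pre   = {have(k4), locked(d_dock_kitchen)} ∪ {have(k4), locked(d_kitchen_bay)}
          = {have(k4), locked(d_dock_kitchen), locked(d_kitchen_bay)}

== RESULT ==
["have(k4)", "locked(d_dock_kitchen)", "locked(d_kitchen_bay)"]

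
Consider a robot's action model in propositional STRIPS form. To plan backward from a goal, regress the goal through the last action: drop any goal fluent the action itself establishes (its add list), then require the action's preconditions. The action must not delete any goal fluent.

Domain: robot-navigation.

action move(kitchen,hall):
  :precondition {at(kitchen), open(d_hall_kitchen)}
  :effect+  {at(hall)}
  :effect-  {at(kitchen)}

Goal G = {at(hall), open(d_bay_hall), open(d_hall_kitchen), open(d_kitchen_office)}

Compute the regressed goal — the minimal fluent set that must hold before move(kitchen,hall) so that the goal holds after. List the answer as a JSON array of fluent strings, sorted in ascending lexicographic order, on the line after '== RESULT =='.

Regress:
  G ∩ del = {}  (empty — regression defined)
  G \ add = {at(hall), open(d_bay_hall), open(d_hall_kitchen), open(d_kitchen_office)} \ {at(hall)} = {open(d_bay_hall), open(d_hall_kitchen), open(d_kitchen_office)}
  ∪ pre   = {open(d_bay_hall), open(d_hall_kitchen), open(d_kitchen_office)} ∪ {at(kitchen), open(d_hall_kitchen)}
          = {at(kitchen), open(d_bay_hall), open(d_hall_kitchen), open(d_kitchen_office)}

== RESULT ==
["at(kitchen)", "open(d_bay_hall)", "open(d_hall_kitchen)", "open(d_kitchen_office)"]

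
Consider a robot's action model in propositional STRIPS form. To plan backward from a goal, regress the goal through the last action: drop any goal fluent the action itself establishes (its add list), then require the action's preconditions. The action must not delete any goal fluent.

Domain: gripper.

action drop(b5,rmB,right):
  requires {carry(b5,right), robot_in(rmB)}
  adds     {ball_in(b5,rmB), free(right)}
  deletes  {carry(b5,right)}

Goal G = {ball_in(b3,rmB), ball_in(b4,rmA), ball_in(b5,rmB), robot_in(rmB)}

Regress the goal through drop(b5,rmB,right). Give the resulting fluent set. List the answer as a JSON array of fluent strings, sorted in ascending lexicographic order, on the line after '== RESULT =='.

Compute (G \ add) ∪ pre:
  G ∩ del = {}  (empty — regression defined)
  G \ add = {ball_in(b3,rmB), ball_in(b4,rmA), ball_in(b5,rmB), robot_in(rmB)} \ {ball_in(b5,rmB), free(right)} = {ball_in(b3,rmB), ball_in(b4,rmA), robot_in(rmB)}
  ∪ pre   = {ball_in(b3,rmB), ball_in(b4,rmA), robot_in(rmB)} ∪ {carry(b5,right), robot_in(rmB)}
          = {ball_in(b3,rmB), ball_in(b4,rmA), carry(b5,right), robot_in(rmB)}

== RESULT ==
["ball_in(b3,rmB)", "ball_in(b4,rmA)", "carry(b5,right)", "robot_in(rmB)"]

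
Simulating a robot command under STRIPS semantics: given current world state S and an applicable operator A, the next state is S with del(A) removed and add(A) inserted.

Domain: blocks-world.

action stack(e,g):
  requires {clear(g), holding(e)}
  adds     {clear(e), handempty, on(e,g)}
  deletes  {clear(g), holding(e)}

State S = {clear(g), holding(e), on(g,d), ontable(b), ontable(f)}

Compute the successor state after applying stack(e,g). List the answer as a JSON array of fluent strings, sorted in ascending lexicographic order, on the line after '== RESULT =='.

Progress:
  pre ⊆ S: {clear(g), holding(e)} ⊆ S  — applicable
  S \ del = {on(g,d), ontable(b), ontable(f)}
  ∪ add   = {clear(e), handempty, on(e,g), on(g,d), ontable(b), ontable(f)}

== RESULT ==
["clear(e)", "handempty", "on(e,g)", "on(g,d)", "ontable(b)", "ontable(f)"]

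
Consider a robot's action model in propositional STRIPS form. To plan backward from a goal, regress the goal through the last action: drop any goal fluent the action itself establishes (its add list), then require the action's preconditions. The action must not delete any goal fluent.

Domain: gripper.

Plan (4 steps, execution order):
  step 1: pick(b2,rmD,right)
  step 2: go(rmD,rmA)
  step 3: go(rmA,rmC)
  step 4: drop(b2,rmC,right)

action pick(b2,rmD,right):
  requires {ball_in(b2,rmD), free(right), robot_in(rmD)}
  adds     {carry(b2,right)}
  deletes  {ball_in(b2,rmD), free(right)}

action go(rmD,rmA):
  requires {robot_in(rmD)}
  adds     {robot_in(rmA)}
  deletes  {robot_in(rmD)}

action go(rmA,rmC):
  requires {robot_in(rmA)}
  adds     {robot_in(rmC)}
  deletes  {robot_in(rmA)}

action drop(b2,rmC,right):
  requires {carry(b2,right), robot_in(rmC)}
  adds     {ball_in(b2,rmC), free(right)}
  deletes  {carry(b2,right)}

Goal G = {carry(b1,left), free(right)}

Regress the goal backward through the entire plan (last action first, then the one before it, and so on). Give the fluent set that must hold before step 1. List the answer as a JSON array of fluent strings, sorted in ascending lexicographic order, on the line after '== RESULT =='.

Regress step by step:
  through step 4 (drop(b2,rmC,right)): drop {free(right)}, keep {carry(b1,left)}, require {carry(b2,right), robot_in(rmC)}
    → {carry(b1,left), carry(b2,right), robot_in(rmC)}
  through step 3 (go(rmA,rmC)): drop {robot_in(rmC)}, keep {carry(b1,left), carry(b2,right)}, require {robot_in(rmA)}
    → {carry(b1,left), carry(b2,right), robot_in(rmA)}
  through step 2 (go(rmD,rmA)): drop {robot_in(rmA)}, keep {carry(b1,left), carry(b2,right)}, require {robot_in(rmD)}
    → {carry(b1,left), carry(b2,right), robot_in(rmD)}
  through step 1 (pick(b2,rmD,right)): drop {carry(b2,right)}, keep {carry(b1,left), robot_in(rmD)}, require {ball_in(b2,rmD), free(right), robot_in(rmD)}
    → {ball_in(b2,rmD), carry(b1,left), free(right), robot_in(rmD)}

== RESULT ==
["ball_in(b2,rmD)", "carry(b1,left)", "free(right)", "robot_in(rmD)"]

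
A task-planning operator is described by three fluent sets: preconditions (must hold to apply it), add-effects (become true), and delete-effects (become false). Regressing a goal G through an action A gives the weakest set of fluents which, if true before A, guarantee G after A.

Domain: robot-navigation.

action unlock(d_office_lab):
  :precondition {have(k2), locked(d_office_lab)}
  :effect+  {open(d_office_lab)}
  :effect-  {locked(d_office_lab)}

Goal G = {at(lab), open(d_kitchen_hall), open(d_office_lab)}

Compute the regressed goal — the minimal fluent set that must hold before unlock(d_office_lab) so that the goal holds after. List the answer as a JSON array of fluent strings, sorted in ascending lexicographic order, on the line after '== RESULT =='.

Regress:
  G ∩ del = {}  (empty — regression defined)
  G \ add = {at(lab), open(d_kitchen_hall), open(d_office_lab)} \ {open(d_office_lab)} = {at(lab), open(d_kitchen_hall)}
  ∪ pre   = {at(lab), open(d_kitchen_hall)} ∪ {have(k2), locked(d_office_lab)}
          = {at(lab), have(k2), locked(d_office_lab), open(d_kitchen_hall)}

== RESULT ==
["at(lab)", "have(k2)", "locked(d_office_lab)", "open(d_kitchen_hall)"]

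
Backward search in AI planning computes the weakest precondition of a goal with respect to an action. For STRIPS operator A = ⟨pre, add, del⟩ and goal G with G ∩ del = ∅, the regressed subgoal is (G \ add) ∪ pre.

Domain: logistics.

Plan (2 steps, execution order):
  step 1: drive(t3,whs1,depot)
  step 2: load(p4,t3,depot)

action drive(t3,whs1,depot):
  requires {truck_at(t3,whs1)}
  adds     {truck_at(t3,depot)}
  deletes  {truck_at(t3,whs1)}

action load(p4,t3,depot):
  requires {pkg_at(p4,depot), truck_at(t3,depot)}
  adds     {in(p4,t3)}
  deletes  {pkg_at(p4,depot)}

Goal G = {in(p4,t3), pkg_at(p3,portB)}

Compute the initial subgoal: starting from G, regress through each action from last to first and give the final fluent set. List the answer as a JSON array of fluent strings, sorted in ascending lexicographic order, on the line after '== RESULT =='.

Regress step by step:
  through step 2 (load(p4,t3,depot)): drop {in(p4,t3)}, keep {pkg_at(p3,portB)}, require {pkg_at(p4,depot), truck_at(t3,depot)}
    → {pkg_at(p3,portB), pkg_at(p4,depot), truck_at(t3,depot)}
  through step 1 (drive(t3,whs1,depot)): drop {truck_at(t3,depot)}, keep {pkg_at(p3,portB), pkg_at(p4,depot)}, require {truck_at(t3,whs1)}
    → {pkg_at(p3,portB), pkg_at(p4,depot), truck_at(t3,whs1)}

== RESULT ==
["pkg_at(p3,portB)", "pkg_at(p4,depot)", "truck_at(t3,whs1)"]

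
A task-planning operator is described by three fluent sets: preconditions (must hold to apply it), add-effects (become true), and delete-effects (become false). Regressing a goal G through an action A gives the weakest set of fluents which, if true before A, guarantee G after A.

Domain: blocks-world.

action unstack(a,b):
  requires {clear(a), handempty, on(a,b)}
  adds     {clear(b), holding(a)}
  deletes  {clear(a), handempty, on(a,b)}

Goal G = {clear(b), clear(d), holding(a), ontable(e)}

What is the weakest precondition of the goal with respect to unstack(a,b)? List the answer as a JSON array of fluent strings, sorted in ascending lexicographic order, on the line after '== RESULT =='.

Compute (G \ add) ∪ pre:
  G ∩ del = {}  (empty — regression defined)
  G \ add = {clear(b), clear(d), holding(a), ontable(e)} \ {clear(b), holding(a)} = {clear(d), ontable(e)}
  ∪ pre   = {clear(d), ontable(e)} ∪ {clear(a), handempty, on(a,b)}
          = {clear(a), clear(d), handempty, on(a,b), ontable(e)}

== RESULT ==
["clear(a)", "clear(d)", "handempty", "on(a,b)", "ontable(e)"]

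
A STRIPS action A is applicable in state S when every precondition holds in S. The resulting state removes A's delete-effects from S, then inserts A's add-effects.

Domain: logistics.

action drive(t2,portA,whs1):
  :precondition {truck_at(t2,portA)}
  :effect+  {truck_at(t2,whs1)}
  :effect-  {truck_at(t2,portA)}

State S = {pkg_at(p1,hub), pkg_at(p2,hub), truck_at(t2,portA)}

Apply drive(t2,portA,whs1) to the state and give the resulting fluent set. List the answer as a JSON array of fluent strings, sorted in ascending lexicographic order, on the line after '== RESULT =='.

Progress:
  pre ⊆ S: {truck_at(t2,portA)} ⊆ S  — applicable
  S \ del = {pkg_at(p1,hub), pkg_at(p2,hub)}
  ∪ add   = {pkg_at(p1,hub), pkg_at(p2,hub), truck_at(t2,whs1)}

== RESULT ==
["pkg_at(p1,hub)", "pkg_at(p2,hub)", "truck_at(t2,whs1)"]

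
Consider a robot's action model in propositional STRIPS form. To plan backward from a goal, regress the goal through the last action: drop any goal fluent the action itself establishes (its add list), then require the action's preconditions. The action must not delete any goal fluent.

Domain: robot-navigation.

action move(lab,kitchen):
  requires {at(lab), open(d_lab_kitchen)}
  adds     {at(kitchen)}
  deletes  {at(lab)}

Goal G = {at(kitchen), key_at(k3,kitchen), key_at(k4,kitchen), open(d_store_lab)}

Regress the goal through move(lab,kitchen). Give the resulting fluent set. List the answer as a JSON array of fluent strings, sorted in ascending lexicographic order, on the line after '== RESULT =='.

Regress:
  G ∩ del = {}  (empty — regression defined)
  G \ add = {at(kitchen), key_at(k3,kitchen), key_at(k4,kitchen), open(d_store_lab)} \ {at(kitchen)} = {key_at(k3,kitchen), key_at(k4,kitchen), open(d_store_lab)}
  ∪ pre   = {key_at(k3,kitchen), key_at(k4,kitchen), open(d_store_lab)} ∪ {at(lab), open(d_lab_kitchen)}
          = {at(lab), key_at(k3,kitchen), key_at(k4,kitchen), open(d_lab_kitchen), open(d_store_lab)}

== RESULT ==
["at(lab)", "key_at(k3,kitchen)", "key_at(k4,kitchen)", "open(d_lab_kitchen)", "open(d_store_lab)"]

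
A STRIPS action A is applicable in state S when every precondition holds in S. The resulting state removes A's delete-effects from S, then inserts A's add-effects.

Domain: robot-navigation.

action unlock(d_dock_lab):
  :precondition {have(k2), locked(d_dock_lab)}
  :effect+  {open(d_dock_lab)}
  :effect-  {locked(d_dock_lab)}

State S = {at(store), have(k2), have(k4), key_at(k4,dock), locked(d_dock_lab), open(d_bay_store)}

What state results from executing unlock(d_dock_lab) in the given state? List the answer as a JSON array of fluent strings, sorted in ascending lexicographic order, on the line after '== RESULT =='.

Compute (S \ del) ∪ add:
  pre ⊆ S: {have(k2), locked(d_dock_lab)} ⊆ S  — applicable
  S \ del = {at(store), have(k2), have(k4), key_at(k4,dock), open(d_bay_store)}
  ∪ add   = {at(store), have(k2), have(k4), key_at(k4,dock), open(d_bay_store), open(d_dock_lab)}

== RESULT ==
["at(store)", "have(k2)", "have(k4)", "key_at(k4,dock)", "open(d_bay_store)", "open(d_dock_lab)"]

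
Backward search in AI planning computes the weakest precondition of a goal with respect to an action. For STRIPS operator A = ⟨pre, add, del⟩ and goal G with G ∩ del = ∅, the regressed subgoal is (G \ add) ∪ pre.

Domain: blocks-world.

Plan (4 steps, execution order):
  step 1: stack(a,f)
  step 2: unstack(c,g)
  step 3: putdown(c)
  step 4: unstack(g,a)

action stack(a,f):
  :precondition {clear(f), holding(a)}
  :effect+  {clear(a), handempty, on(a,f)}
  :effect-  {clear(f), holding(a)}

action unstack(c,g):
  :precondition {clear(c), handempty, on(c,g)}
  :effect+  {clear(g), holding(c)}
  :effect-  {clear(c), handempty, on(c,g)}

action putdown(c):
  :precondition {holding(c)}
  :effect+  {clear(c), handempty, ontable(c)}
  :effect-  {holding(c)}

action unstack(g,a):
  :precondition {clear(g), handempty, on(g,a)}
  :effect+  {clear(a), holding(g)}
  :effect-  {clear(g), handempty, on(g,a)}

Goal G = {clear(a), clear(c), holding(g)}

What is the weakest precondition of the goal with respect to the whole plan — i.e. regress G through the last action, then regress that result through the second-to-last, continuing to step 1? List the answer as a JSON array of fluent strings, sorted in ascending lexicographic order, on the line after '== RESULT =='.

Work backward from the goal:
  through step 4 (unstack(g,a)): drop {clear(a), holding(g)}, keep {clear(c)}, require {clear(g), handempty, on(g,a)}
    → {clear(c), clear(g), handempty, on(g,a)}
  through step 3 (putdown(c)): drop {clear(c), handempty}, keep {clear(g), on(g,a)}, require {holding(c)}
    → {clear(g), holding(c), on(g,a)}
  through step 2 (unstack(c,g)): drop {clear(g), holding(c)}, keep {on(g,a)}, require {clear(c), handempty, on(c,g)}
    → {clear(c), handempty, on(c,g), on(g,a)}
  through step 1 (stack(a,f)): drop {handempty}, keep {clear(c), on(c,g), on(g,a)}, require {clear(f), holding(a)}
    → {clear(c), clear(f), holding(a), on(c,g), on(g,a)}

== RESULT ==
["clear(c)", "clear(f)", "holding(a)", "on(c,g)", "on(g,a)"]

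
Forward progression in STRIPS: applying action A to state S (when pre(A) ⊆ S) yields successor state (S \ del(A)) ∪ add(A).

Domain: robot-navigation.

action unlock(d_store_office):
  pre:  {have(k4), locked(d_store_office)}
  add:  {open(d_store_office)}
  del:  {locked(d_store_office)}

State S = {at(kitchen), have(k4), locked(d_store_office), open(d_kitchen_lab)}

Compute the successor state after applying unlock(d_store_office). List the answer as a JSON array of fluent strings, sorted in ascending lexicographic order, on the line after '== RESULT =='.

Compute (S \ del) ∪ add:
  pre ⊆ S: {have(k4), locked(d_store_office)} ⊆ S  — applicable
  S \ del = {at(kitchen), have(k4), open(d_kitchen_lab)}
  ∪ add   = {at(kitchen), have(k4), open(d_kitchen_lab), open(d_store_office)}

== RESULT ==
["at(kitchen)", "have(k4)", "open(d_kitchen_lab)", "open(d_store_office)"]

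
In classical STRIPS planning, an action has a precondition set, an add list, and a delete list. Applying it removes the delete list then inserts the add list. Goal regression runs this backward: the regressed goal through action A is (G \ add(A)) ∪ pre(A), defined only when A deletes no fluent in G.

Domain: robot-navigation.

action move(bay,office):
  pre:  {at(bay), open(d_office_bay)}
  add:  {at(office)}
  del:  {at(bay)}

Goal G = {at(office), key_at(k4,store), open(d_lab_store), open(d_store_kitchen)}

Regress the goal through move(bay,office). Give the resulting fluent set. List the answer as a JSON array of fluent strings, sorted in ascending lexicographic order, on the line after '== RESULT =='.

Regress:
  G ∩ del = {}  (empty — regression defined)
  G \ add = {at(office), key_at(k4,store), open(d_lab_store), open(d_store_kitchen)} \ {at(office)} = {key_at(k4,store), open(d_lab_store), open(d_store_kitchen)}
  ∪ pre   = {key_at(k4,store), open(d_lab_store), open(d_store_kitchen)} ∪ {at(bay), open(d_office_bay)}
          = {at(bay), key_at(k4,store), open(d_lab_store), open(d_office_bay), open(d_store_kitchen)}

== RESULT ==
["at(bay)", "key_at(k4,store)", "open(d_lab_store)", "open(d_office_bay)", "open(d_store_kitchen)"]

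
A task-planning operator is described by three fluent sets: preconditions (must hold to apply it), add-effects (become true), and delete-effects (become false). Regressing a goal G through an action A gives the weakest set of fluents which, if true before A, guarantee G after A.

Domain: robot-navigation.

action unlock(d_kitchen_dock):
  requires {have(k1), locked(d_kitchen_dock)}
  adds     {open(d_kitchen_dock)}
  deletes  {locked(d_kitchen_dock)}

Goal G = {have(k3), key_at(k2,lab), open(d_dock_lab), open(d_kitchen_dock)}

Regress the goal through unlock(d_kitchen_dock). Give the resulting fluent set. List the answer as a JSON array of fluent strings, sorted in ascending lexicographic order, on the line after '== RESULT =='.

Regress:
  G ∩ del = {}  (empty — regression defined)
  G \ add = {have(k3), key_at(k2,lab), open(d_dock_lab), open(d_kitchen_dock)} \ {open(d_kitchen_dock)} = {have(k3), key_at(k2,lab), open(d_dock_lab)}
  ∪ pre   = {have(k3), key_at(k2,lab), open(d_dock_lab)} ∪ {have(k1), locked(d_kitchen_dock)}
          = {have(k1), have(k3), key_at(k2,lab), locked(d_kitchen_dock), open(d_dock_lab)}

== RESULT ==
["have(k1)", "have(k3)", "key_at(k2,lab)", "locked(d_kitchen_dock)", "open(d_dock_lab)"]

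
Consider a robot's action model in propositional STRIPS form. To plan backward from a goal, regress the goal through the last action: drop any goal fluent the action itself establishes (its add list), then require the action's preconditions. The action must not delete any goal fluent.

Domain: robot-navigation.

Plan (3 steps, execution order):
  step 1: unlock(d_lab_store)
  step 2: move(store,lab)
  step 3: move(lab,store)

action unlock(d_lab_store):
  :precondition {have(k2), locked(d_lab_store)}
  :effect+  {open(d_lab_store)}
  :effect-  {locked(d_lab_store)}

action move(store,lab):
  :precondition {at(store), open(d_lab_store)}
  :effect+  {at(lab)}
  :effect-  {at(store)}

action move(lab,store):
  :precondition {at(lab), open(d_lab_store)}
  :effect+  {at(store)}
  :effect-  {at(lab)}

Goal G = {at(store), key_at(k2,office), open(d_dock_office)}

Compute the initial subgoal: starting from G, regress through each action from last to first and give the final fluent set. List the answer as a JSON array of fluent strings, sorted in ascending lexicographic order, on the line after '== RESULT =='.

Regress step by step:
  through step 3 (move(lab,store)): drop {at(store)}, keep {key_at(k2,office), open(d_dock_office)}, require {at(lab), open(d_lab_store)}
    → {at(lab), key_at(k2,office), open(d_dock_office), open(d_lab_store)}
  through step 2 (move(store,lab)): drop {at(lab)}, keep {key_at(k2,office), open(d_dock_office), open(d_lab_store)}, require {at(store), open(d_lab_store)}
    → {at(store), key_at(k2,office), open(d_dock_office), open(d_lab_store)}
  through step 1 (unlock(d_lab_store)): drop {open(d_lab_store)}, keep {at(store), key_at(k2,office), open(d_dock_office)}, require {have(k2), locked(d_lab_store)}
    → {at(store), have(k2), key_at(k2,office), locked(d_lab_store), open(d_dock_office)}

== RESULT ==
["at(store)", "have(k2)", "key_at(k2,office)", "locked(d_lab_store)", "open(d_dock_office)"]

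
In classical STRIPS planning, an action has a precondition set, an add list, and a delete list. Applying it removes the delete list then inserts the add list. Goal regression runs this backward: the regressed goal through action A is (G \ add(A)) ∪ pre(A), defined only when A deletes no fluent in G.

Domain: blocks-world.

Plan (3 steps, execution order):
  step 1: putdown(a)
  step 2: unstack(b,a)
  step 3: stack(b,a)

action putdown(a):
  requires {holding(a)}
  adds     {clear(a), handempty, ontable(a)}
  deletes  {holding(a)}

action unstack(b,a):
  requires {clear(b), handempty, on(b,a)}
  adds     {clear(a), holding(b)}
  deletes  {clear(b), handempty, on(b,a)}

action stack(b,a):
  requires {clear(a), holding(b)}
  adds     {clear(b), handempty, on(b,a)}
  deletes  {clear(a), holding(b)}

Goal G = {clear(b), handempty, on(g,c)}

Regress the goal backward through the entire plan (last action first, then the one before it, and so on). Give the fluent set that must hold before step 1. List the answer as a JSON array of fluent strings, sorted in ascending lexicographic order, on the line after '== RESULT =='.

Work backward from the goal:
  through step 3 (stack(b,a)): drop {clear(b), handempty}, keep {on(g,c)}, require {clear(a), holding(b)}
    → {clear(a), holding(b), on(g,c)}
  through step 2 (unstack(b,a)): drop {clear(a), holding(b)}, keep {on(g,c)}, require {clear(b), handempty, on(b,a)}
    → {clear(b), handempty, on(b,a), on(g,c)}
  through step 1 (putdown(a)): drop {handempty}, keep {clear(b), on(b,a), on(g,c)}, require {holding(a)}
    → {clear(b), holding(a), on(b,a), on(g,c)}

== RESULT ==
["clear(b)", "holding(a)", "on(b,a)", "on(g,c)"]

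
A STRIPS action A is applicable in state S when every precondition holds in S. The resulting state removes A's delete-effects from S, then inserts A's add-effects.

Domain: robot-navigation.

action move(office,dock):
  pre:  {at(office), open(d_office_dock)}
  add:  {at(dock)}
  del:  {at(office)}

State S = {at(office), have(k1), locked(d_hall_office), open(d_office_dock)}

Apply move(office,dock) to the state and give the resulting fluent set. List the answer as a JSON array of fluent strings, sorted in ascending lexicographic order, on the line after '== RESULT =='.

Progress:
  pre ⊆ S: {at(office), open(d_office_dock)} ⊆ S  — applicable
  S \ del = {have(k1), locked(d_hall_office), open(d_office_dock)}
  ∪ add   = {at(dock), have(k1), locked(d_hall_office), open(d_office_dock)}

== RESULT ==
["at(dock)", "have(k1)", "locked(d_hall_office)", "open(d_office_dock)"]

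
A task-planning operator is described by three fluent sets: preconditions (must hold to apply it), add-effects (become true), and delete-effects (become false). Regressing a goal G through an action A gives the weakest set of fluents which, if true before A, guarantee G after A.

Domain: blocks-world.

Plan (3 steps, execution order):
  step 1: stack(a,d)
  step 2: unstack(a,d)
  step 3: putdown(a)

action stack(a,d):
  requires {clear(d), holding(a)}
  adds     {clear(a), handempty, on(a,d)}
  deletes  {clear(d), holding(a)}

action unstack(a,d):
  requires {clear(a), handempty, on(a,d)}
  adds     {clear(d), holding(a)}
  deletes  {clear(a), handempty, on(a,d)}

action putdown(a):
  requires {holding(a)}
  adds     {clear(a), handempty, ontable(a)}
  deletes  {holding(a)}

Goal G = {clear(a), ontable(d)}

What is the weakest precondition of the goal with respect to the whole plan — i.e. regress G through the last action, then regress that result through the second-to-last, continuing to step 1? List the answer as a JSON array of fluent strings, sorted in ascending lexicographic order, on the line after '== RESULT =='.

Work backward from the goal:
  through step 3 (putdown(a)): drop {clear(a)}, keep {ontable(d)}, require {holding(a)}
    → {holding(a), ontable(d)}
  through step 2 (unstack(a,d)): drop {holding(a)}, keep {ontable(d)}, require {clear(a), handempty, on(a,d)}
    → {clear(a), handempty, on(a,d), ontable(d)}
  through step 1 (stack(a,d)): drop {clear(a), handempty, on(a,d)}, keep {ontable(d)}, require {clear(d), holding(a)}
    → {clear(d), holding(a), ontable(d)}

== RESULT ==
["clear(d)", "holding(a)", "ontable(d)"]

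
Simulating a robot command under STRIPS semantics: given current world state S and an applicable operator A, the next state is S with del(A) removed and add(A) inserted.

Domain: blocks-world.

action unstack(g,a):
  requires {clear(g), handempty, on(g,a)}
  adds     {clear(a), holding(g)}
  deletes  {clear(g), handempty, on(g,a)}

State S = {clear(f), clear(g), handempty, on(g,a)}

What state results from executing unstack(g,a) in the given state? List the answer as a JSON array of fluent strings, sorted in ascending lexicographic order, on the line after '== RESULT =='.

Progress:
  pre ⊆ S: {clear(g), handempty, on(g,a)} ⊆ S  — applicable
  S \ del = {clear(f)}
  ∪ add   = {clear(a), clear(f), holding(g)}

== RESULT ==
["clear(a)", "clear(f)", "holding(g)"]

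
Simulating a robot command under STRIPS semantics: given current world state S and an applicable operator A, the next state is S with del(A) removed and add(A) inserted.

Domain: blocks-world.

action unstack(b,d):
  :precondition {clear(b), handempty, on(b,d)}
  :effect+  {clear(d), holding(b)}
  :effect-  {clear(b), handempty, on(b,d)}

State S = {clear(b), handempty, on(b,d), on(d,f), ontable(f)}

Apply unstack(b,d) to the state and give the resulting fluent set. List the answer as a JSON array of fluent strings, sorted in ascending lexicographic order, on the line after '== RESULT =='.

Progress:
  pre ⊆ S: {clear(b), handempty, on(b,d)} ⊆ S  — applicable
  S \ del = {on(d,f), ontable(f)}
  ∪ add   = {clear(d), holding(b), on(d,f), ontable(f)}

== RESULT ==
["clear(d)", "holding(b)", "on(d,f)", "ontable(f)"]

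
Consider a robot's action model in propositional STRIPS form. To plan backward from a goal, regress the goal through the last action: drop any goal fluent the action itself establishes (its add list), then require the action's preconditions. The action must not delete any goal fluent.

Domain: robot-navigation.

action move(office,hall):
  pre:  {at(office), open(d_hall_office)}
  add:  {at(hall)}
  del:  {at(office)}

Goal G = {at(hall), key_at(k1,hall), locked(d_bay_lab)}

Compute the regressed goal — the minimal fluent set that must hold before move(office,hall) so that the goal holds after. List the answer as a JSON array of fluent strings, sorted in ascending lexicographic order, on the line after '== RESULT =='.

Compute (G \ add) ∪ pre:
  G ∩ del = {}  (empty — regression defined)
  G \ add = {at(hall), key_at(k1,hall), locked(d_bay_lab)} \ {at(hall)} = {key_at(k1,hall), locked(d_bay_lab)}
  ∪ pre   = {key_at(k1,hall), locked(d_bay_lab)} ∪ {at(office), open(d_hall_office)}
          = {at(office), key_at(k1,hall), locked(d_bay_lab), open(d_hall_office)}

== RESULT ==
["at(office)", "key_at(k1,hall)", "locked(d_bay_lab)", "open(d_hall_office)"]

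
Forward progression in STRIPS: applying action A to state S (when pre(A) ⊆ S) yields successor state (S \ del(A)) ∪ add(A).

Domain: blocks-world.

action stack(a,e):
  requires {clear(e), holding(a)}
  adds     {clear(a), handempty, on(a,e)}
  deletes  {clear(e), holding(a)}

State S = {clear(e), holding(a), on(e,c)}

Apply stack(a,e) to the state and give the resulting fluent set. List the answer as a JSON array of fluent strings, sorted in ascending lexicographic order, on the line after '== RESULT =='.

Progress:
  pre ⊆ S: {clear(e), holding(a)} ⊆ S  — applicable
  S \ del = {on(e,c)}
  ∪ add   = {clear(a), handempty, on(a,e), on(e,c)}

== RESULT ==
["clear(a)", "handempty", "on(a,e)", "on(e,c)"]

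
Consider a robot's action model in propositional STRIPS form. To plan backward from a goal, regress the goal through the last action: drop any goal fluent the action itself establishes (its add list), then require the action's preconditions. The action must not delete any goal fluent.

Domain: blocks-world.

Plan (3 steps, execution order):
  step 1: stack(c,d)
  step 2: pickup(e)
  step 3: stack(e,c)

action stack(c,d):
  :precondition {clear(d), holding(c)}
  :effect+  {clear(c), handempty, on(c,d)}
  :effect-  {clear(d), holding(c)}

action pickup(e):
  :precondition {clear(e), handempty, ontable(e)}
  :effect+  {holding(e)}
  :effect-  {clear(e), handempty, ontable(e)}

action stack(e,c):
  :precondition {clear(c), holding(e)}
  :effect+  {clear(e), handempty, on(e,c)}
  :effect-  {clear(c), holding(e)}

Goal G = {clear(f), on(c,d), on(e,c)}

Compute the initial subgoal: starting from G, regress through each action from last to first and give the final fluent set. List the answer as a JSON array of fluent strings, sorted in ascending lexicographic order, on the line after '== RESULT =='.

Regress step by step:
  through step 3 (stack(e,c)): drop {on(e,c)}, keep {clear(f), on(c,d)}, require {clear(c), holding(e)}
    → {clear(c), clear(f), holding(e), on(c,d)}
  through step 2 (pickup(e)): drop {holding(e)}, keep {clear(c), clear(f), on(c,d)}, require {clear(e), handempty, ontable(e)}
    → {clear(c), clear(e), clear(f), handempty, on(c,d), ontable(e)}
  through step 1 (stack(c,d)): drop {clear(c), handempty, on(c,d)}, keep {clear(e), clear(f), ontable(e)}, require {clear(d), holding(c)}
    → {clear(d), clear(e), clear(f), holding(c), ontable(e)}

== RESULT ==
["clear(d)", "clear(e)", "clear(f)", "holding(c)", "ontable(e)"]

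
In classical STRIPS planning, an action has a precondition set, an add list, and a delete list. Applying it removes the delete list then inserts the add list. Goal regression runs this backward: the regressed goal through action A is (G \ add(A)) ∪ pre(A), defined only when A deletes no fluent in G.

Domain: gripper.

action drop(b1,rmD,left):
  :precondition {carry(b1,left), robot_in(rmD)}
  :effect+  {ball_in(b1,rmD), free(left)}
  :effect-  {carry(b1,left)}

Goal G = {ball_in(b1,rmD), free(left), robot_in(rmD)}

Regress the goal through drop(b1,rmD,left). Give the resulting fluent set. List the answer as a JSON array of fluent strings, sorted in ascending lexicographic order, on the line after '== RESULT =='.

Compute (G \ add) ∪ pre:
  G ∩ del = {}  (empty — regression defined)
  G \ add = {ball_in(b1,rmD), free(left), robot_in(rmD)} \ {ball_in(b1,rmD), free(left)} = {robot_in(rmD)}
  ∪ pre   = {robot_in(rmD)} ∪ {carry(b1,left), robot_in(rmD)}
          = {carry(b1,left), robot_in(rmD)}

== RESULT ==
["carry(b1,left)", "robot_in(rmD)"]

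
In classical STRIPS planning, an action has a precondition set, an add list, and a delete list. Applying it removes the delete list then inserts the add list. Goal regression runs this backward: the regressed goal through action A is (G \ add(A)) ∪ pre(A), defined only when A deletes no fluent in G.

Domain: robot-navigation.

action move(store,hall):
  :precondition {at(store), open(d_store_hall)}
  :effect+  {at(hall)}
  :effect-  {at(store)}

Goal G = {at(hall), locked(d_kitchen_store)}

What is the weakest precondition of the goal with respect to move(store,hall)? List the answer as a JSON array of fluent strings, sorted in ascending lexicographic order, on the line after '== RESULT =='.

Regress:
  G ∩ del = {}  (empty — regression defined)
  G \ add = {at(hall), locked(d_kitchen_store)} \ {at(hall)} = {locked(d_kitchen_store)}
  ∪ pre   = {locked(d_kitchen_store)} ∪ {at(store), open(d_store_hall)}
          = {at(store), locked(d_kitchen_store), open(d_store_hall)}

== RESULT ==
["at(store)", "locked(d_kitchen_store)", "open(d_store_hall)"]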